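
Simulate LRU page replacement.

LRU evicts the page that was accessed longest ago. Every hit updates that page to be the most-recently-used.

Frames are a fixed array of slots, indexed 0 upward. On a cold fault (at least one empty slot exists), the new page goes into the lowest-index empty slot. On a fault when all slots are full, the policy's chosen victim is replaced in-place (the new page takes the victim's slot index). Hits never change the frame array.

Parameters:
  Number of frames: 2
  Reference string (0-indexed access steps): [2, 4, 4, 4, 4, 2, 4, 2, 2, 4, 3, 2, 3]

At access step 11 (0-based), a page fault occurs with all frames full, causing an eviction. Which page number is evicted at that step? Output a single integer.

Answer: 4

Derivation:
Step 0: ref 2 -> FAULT, frames=[2,-]
Step 1: ref 4 -> FAULT, frames=[2,4]
Step 2: ref 4 -> HIT, frames=[2,4]
Step 3: ref 4 -> HIT, frames=[2,4]
Step 4: ref 4 -> HIT, frames=[2,4]
Step 5: ref 2 -> HIT, frames=[2,4]
Step 6: ref 4 -> HIT, frames=[2,4]
Step 7: ref 2 -> HIT, frames=[2,4]
Step 8: ref 2 -> HIT, frames=[2,4]
Step 9: ref 4 -> HIT, frames=[2,4]
Step 10: ref 3 -> FAULT, evict 2, frames=[3,4]
Step 11: ref 2 -> FAULT, evict 4, frames=[3,2]
At step 11: evicted page 4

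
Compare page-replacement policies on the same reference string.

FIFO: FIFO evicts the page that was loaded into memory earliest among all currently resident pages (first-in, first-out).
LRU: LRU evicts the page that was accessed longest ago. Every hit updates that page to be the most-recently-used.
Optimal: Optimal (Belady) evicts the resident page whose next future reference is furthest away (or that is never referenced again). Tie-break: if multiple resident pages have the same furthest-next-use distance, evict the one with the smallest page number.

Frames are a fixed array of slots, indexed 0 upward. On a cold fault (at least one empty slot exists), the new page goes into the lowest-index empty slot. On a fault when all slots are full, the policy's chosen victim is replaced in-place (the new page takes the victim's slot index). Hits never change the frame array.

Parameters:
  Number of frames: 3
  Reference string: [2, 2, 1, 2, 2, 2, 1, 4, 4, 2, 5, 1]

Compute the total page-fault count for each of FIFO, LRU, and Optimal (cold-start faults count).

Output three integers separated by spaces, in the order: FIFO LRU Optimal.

--- FIFO ---
  step 0: ref 2 -> FAULT, frames=[2,-,-] (faults so far: 1)
  step 1: ref 2 -> HIT, frames=[2,-,-] (faults so far: 1)
  step 2: ref 1 -> FAULT, frames=[2,1,-] (faults so far: 2)
  step 3: ref 2 -> HIT, frames=[2,1,-] (faults so far: 2)
  step 4: ref 2 -> HIT, frames=[2,1,-] (faults so far: 2)
  step 5: ref 2 -> HIT, frames=[2,1,-] (faults so far: 2)
  step 6: ref 1 -> HIT, frames=[2,1,-] (faults so far: 2)
  step 7: ref 4 -> FAULT, frames=[2,1,4] (faults so far: 3)
  step 8: ref 4 -> HIT, frames=[2,1,4] (faults so far: 3)
  step 9: ref 2 -> HIT, frames=[2,1,4] (faults so far: 3)
  step 10: ref 5 -> FAULT, evict 2, frames=[5,1,4] (faults so far: 4)
  step 11: ref 1 -> HIT, frames=[5,1,4] (faults so far: 4)
  FIFO total faults: 4
--- LRU ---
  step 0: ref 2 -> FAULT, frames=[2,-,-] (faults so far: 1)
  step 1: ref 2 -> HIT, frames=[2,-,-] (faults so far: 1)
  step 2: ref 1 -> FAULT, frames=[2,1,-] (faults so far: 2)
  step 3: ref 2 -> HIT, frames=[2,1,-] (faults so far: 2)
  step 4: ref 2 -> HIT, frames=[2,1,-] (faults so far: 2)
  step 5: ref 2 -> HIT, frames=[2,1,-] (faults so far: 2)
  step 6: ref 1 -> HIT, frames=[2,1,-] (faults so far: 2)
  step 7: ref 4 -> FAULT, frames=[2,1,4] (faults so far: 3)
  step 8: ref 4 -> HIT, frames=[2,1,4] (faults so far: 3)
  step 9: ref 2 -> HIT, frames=[2,1,4] (faults so far: 3)
  step 10: ref 5 -> FAULT, evict 1, frames=[2,5,4] (faults so far: 4)
  step 11: ref 1 -> FAULT, evict 4, frames=[2,5,1] (faults so far: 5)
  LRU total faults: 5
--- Optimal ---
  step 0: ref 2 -> FAULT, frames=[2,-,-] (faults so far: 1)
  step 1: ref 2 -> HIT, frames=[2,-,-] (faults so far: 1)
  step 2: ref 1 -> FAULT, frames=[2,1,-] (faults so far: 2)
  step 3: ref 2 -> HIT, frames=[2,1,-] (faults so far: 2)
  step 4: ref 2 -> HIT, frames=[2,1,-] (faults so far: 2)
  step 5: ref 2 -> HIT, frames=[2,1,-] (faults so far: 2)
  step 6: ref 1 -> HIT, frames=[2,1,-] (faults so far: 2)
  step 7: ref 4 -> FAULT, frames=[2,1,4] (faults so far: 3)
  step 8: ref 4 -> HIT, frames=[2,1,4] (faults so far: 3)
  step 9: ref 2 -> HIT, frames=[2,1,4] (faults so far: 3)
  step 10: ref 5 -> FAULT, evict 2, frames=[5,1,4] (faults so far: 4)
  step 11: ref 1 -> HIT, frames=[5,1,4] (faults so far: 4)
  Optimal total faults: 4

Answer: 4 5 4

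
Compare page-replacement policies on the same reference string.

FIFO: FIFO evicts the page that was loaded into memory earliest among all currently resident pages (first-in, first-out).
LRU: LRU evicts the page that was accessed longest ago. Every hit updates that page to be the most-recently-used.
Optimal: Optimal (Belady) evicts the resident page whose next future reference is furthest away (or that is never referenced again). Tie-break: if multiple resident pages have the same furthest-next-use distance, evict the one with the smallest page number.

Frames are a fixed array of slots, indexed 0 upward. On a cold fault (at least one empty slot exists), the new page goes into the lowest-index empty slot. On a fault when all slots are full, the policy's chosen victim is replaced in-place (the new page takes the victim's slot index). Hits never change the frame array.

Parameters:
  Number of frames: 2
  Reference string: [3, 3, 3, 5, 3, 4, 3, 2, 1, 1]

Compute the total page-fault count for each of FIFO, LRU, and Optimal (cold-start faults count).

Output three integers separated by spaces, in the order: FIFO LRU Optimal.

Answer: 6 5 5

Derivation:
--- FIFO ---
  step 0: ref 3 -> FAULT, frames=[3,-] (faults so far: 1)
  step 1: ref 3 -> HIT, frames=[3,-] (faults so far: 1)
  step 2: ref 3 -> HIT, frames=[3,-] (faults so far: 1)
  step 3: ref 5 -> FAULT, frames=[3,5] (faults so far: 2)
  step 4: ref 3 -> HIT, frames=[3,5] (faults so far: 2)
  step 5: ref 4 -> FAULT, evict 3, frames=[4,5] (faults so far: 3)
  step 6: ref 3 -> FAULT, evict 5, frames=[4,3] (faults so far: 4)
  step 7: ref 2 -> FAULT, evict 4, frames=[2,3] (faults so far: 5)
  step 8: ref 1 -> FAULT, evict 3, frames=[2,1] (faults so far: 6)
  step 9: ref 1 -> HIT, frames=[2,1] (faults so far: 6)
  FIFO total faults: 6
--- LRU ---
  step 0: ref 3 -> FAULT, frames=[3,-] (faults so far: 1)
  step 1: ref 3 -> HIT, frames=[3,-] (faults so far: 1)
  step 2: ref 3 -> HIT, frames=[3,-] (faults so far: 1)
  step 3: ref 5 -> FAULT, frames=[3,5] (faults so far: 2)
  step 4: ref 3 -> HIT, frames=[3,5] (faults so far: 2)
  step 5: ref 4 -> FAULT, evict 5, frames=[3,4] (faults so far: 3)
  step 6: ref 3 -> HIT, frames=[3,4] (faults so far: 3)
  step 7: ref 2 -> FAULT, evict 4, frames=[3,2] (faults so far: 4)
  step 8: ref 1 -> FAULT, evict 3, frames=[1,2] (faults so far: 5)
  step 9: ref 1 -> HIT, frames=[1,2] (faults so far: 5)
  LRU total faults: 5
--- Optimal ---
  step 0: ref 3 -> FAULT, frames=[3,-] (faults so far: 1)
  step 1: ref 3 -> HIT, frames=[3,-] (faults so far: 1)
  step 2: ref 3 -> HIT, frames=[3,-] (faults so far: 1)
  step 3: ref 5 -> FAULT, frames=[3,5] (faults so far: 2)
  step 4: ref 3 -> HIT, frames=[3,5] (faults so far: 2)
  step 5: ref 4 -> FAULT, evict 5, frames=[3,4] (faults so far: 3)
  step 6: ref 3 -> HIT, frames=[3,4] (faults so far: 3)
  step 7: ref 2 -> FAULT, evict 3, frames=[2,4] (faults so far: 4)
  step 8: ref 1 -> FAULT, evict 2, frames=[1,4] (faults so far: 5)
  step 9: ref 1 -> HIT, frames=[1,4] (faults so far: 5)
  Optimal total faults: 5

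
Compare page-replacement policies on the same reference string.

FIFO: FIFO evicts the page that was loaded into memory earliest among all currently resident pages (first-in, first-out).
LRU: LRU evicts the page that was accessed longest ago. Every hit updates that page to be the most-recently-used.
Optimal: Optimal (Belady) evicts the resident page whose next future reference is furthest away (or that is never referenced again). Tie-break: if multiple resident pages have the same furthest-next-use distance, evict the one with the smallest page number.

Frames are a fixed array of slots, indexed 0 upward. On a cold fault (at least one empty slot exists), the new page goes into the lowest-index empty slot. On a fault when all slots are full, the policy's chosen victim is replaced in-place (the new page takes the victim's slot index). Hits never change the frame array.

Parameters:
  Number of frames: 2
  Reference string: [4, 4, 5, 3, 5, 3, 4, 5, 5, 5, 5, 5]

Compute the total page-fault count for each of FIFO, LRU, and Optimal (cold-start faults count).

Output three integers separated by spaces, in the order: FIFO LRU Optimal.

--- FIFO ---
  step 0: ref 4 -> FAULT, frames=[4,-] (faults so far: 1)
  step 1: ref 4 -> HIT, frames=[4,-] (faults so far: 1)
  step 2: ref 5 -> FAULT, frames=[4,5] (faults so far: 2)
  step 3: ref 3 -> FAULT, evict 4, frames=[3,5] (faults so far: 3)
  step 4: ref 5 -> HIT, frames=[3,5] (faults so far: 3)
  step 5: ref 3 -> HIT, frames=[3,5] (faults so far: 3)
  step 6: ref 4 -> FAULT, evict 5, frames=[3,4] (faults so far: 4)
  step 7: ref 5 -> FAULT, evict 3, frames=[5,4] (faults so far: 5)
  step 8: ref 5 -> HIT, frames=[5,4] (faults so far: 5)
  step 9: ref 5 -> HIT, frames=[5,4] (faults so far: 5)
  step 10: ref 5 -> HIT, frames=[5,4] (faults so far: 5)
  step 11: ref 5 -> HIT, frames=[5,4] (faults so far: 5)
  FIFO total faults: 5
--- LRU ---
  step 0: ref 4 -> FAULT, frames=[4,-] (faults so far: 1)
  step 1: ref 4 -> HIT, frames=[4,-] (faults so far: 1)
  step 2: ref 5 -> FAULT, frames=[4,5] (faults so far: 2)
  step 3: ref 3 -> FAULT, evict 4, frames=[3,5] (faults so far: 3)
  step 4: ref 5 -> HIT, frames=[3,5] (faults so far: 3)
  step 5: ref 3 -> HIT, frames=[3,5] (faults so far: 3)
  step 6: ref 4 -> FAULT, evict 5, frames=[3,4] (faults so far: 4)
  step 7: ref 5 -> FAULT, evict 3, frames=[5,4] (faults so far: 5)
  step 8: ref 5 -> HIT, frames=[5,4] (faults so far: 5)
  step 9: ref 5 -> HIT, frames=[5,4] (faults so far: 5)
  step 10: ref 5 -> HIT, frames=[5,4] (faults so far: 5)
  step 11: ref 5 -> HIT, frames=[5,4] (faults so far: 5)
  LRU total faults: 5
--- Optimal ---
  step 0: ref 4 -> FAULT, frames=[4,-] (faults so far: 1)
  step 1: ref 4 -> HIT, frames=[4,-] (faults so far: 1)
  step 2: ref 5 -> FAULT, frames=[4,5] (faults so far: 2)
  step 3: ref 3 -> FAULT, evict 4, frames=[3,5] (faults so far: 3)
  step 4: ref 5 -> HIT, frames=[3,5] (faults so far: 3)
  step 5: ref 3 -> HIT, frames=[3,5] (faults so far: 3)
  step 6: ref 4 -> FAULT, evict 3, frames=[4,5] (faults so far: 4)
  step 7: ref 5 -> HIT, frames=[4,5] (faults so far: 4)
  step 8: ref 5 -> HIT, frames=[4,5] (faults so far: 4)
  step 9: ref 5 -> HIT, frames=[4,5] (faults so far: 4)
  step 10: ref 5 -> HIT, frames=[4,5] (faults so far: 4)
  step 11: ref 5 -> HIT, frames=[4,5] (faults so far: 4)
  Optimal total faults: 4

Answer: 5 5 4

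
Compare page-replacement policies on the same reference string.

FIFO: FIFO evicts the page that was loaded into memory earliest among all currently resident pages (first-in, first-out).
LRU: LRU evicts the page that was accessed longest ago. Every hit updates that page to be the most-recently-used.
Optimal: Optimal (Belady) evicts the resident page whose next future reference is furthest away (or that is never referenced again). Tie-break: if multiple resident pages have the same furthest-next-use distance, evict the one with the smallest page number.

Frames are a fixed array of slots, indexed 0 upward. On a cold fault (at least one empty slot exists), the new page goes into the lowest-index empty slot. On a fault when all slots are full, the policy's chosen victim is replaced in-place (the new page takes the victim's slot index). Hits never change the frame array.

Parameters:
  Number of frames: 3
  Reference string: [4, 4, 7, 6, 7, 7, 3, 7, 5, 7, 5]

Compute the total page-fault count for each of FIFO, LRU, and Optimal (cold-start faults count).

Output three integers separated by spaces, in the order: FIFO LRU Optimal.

Answer: 6 5 5

Derivation:
--- FIFO ---
  step 0: ref 4 -> FAULT, frames=[4,-,-] (faults so far: 1)
  step 1: ref 4 -> HIT, frames=[4,-,-] (faults so far: 1)
  step 2: ref 7 -> FAULT, frames=[4,7,-] (faults so far: 2)
  step 3: ref 6 -> FAULT, frames=[4,7,6] (faults so far: 3)
  step 4: ref 7 -> HIT, frames=[4,7,6] (faults so far: 3)
  step 5: ref 7 -> HIT, frames=[4,7,6] (faults so far: 3)
  step 6: ref 3 -> FAULT, evict 4, frames=[3,7,6] (faults so far: 4)
  step 7: ref 7 -> HIT, frames=[3,7,6] (faults so far: 4)
  step 8: ref 5 -> FAULT, evict 7, frames=[3,5,6] (faults so far: 5)
  step 9: ref 7 -> FAULT, evict 6, frames=[3,5,7] (faults so far: 6)
  step 10: ref 5 -> HIT, frames=[3,5,7] (faults so far: 6)
  FIFO total faults: 6
--- LRU ---
  step 0: ref 4 -> FAULT, frames=[4,-,-] (faults so far: 1)
  step 1: ref 4 -> HIT, frames=[4,-,-] (faults so far: 1)
  step 2: ref 7 -> FAULT, frames=[4,7,-] (faults so far: 2)
  step 3: ref 6 -> FAULT, frames=[4,7,6] (faults so far: 3)
  step 4: ref 7 -> HIT, frames=[4,7,6] (faults so far: 3)
  step 5: ref 7 -> HIT, frames=[4,7,6] (faults so far: 3)
  step 6: ref 3 -> FAULT, evict 4, frames=[3,7,6] (faults so far: 4)
  step 7: ref 7 -> HIT, frames=[3,7,6] (faults so far: 4)
  step 8: ref 5 -> FAULT, evict 6, frames=[3,7,5] (faults so far: 5)
  step 9: ref 7 -> HIT, frames=[3,7,5] (faults so far: 5)
  step 10: ref 5 -> HIT, frames=[3,7,5] (faults so far: 5)
  LRU total faults: 5
--- Optimal ---
  step 0: ref 4 -> FAULT, frames=[4,-,-] (faults so far: 1)
  step 1: ref 4 -> HIT, frames=[4,-,-] (faults so far: 1)
  step 2: ref 7 -> FAULT, frames=[4,7,-] (faults so far: 2)
  step 3: ref 6 -> FAULT, frames=[4,7,6] (faults so far: 3)
  step 4: ref 7 -> HIT, frames=[4,7,6] (faults so far: 3)
  step 5: ref 7 -> HIT, frames=[4,7,6] (faults so far: 3)
  step 6: ref 3 -> FAULT, evict 4, frames=[3,7,6] (faults so far: 4)
  step 7: ref 7 -> HIT, frames=[3,7,6] (faults so far: 4)
  step 8: ref 5 -> FAULT, evict 3, frames=[5,7,6] (faults so far: 5)
  step 9: ref 7 -> HIT, frames=[5,7,6] (faults so far: 5)
  step 10: ref 5 -> HIT, frames=[5,7,6] (faults so far: 5)
  Optimal total faults: 5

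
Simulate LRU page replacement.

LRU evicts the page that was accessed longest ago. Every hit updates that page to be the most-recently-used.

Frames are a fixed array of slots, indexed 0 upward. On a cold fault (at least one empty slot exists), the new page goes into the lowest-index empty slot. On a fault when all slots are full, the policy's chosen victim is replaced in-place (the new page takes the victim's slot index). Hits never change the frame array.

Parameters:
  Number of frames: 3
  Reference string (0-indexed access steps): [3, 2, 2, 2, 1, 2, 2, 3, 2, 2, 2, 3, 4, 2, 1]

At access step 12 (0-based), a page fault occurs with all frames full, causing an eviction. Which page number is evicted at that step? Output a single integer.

Answer: 1

Derivation:
Step 0: ref 3 -> FAULT, frames=[3,-,-]
Step 1: ref 2 -> FAULT, frames=[3,2,-]
Step 2: ref 2 -> HIT, frames=[3,2,-]
Step 3: ref 2 -> HIT, frames=[3,2,-]
Step 4: ref 1 -> FAULT, frames=[3,2,1]
Step 5: ref 2 -> HIT, frames=[3,2,1]
Step 6: ref 2 -> HIT, frames=[3,2,1]
Step 7: ref 3 -> HIT, frames=[3,2,1]
Step 8: ref 2 -> HIT, frames=[3,2,1]
Step 9: ref 2 -> HIT, frames=[3,2,1]
Step 10: ref 2 -> HIT, frames=[3,2,1]
Step 11: ref 3 -> HIT, frames=[3,2,1]
Step 12: ref 4 -> FAULT, evict 1, frames=[3,2,4]
At step 12: evicted page 1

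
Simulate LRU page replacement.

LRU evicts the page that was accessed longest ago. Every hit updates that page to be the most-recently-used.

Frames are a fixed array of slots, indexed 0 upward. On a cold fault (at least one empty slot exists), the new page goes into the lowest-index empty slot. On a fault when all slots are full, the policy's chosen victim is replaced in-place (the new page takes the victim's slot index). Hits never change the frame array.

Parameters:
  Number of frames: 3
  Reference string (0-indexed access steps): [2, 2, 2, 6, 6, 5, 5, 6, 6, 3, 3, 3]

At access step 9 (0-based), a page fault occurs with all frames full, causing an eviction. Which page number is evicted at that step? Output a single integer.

Answer: 2

Derivation:
Step 0: ref 2 -> FAULT, frames=[2,-,-]
Step 1: ref 2 -> HIT, frames=[2,-,-]
Step 2: ref 2 -> HIT, frames=[2,-,-]
Step 3: ref 6 -> FAULT, frames=[2,6,-]
Step 4: ref 6 -> HIT, frames=[2,6,-]
Step 5: ref 5 -> FAULT, frames=[2,6,5]
Step 6: ref 5 -> HIT, frames=[2,6,5]
Step 7: ref 6 -> HIT, frames=[2,6,5]
Step 8: ref 6 -> HIT, frames=[2,6,5]
Step 9: ref 3 -> FAULT, evict 2, frames=[3,6,5]
At step 9: evicted page 2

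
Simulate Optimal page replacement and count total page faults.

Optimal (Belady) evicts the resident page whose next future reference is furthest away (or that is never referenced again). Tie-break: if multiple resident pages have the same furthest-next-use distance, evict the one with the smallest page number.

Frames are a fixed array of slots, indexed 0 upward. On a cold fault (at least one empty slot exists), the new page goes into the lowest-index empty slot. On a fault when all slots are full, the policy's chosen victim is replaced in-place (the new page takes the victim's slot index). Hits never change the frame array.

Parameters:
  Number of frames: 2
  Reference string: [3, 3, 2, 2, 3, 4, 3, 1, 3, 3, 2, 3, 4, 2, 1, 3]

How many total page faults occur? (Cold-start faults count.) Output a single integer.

Step 0: ref 3 → FAULT, frames=[3,-]
Step 1: ref 3 → HIT, frames=[3,-]
Step 2: ref 2 → FAULT, frames=[3,2]
Step 3: ref 2 → HIT, frames=[3,2]
Step 4: ref 3 → HIT, frames=[3,2]
Step 5: ref 4 → FAULT (evict 2), frames=[3,4]
Step 6: ref 3 → HIT, frames=[3,4]
Step 7: ref 1 → FAULT (evict 4), frames=[3,1]
Step 8: ref 3 → HIT, frames=[3,1]
Step 9: ref 3 → HIT, frames=[3,1]
Step 10: ref 2 → FAULT (evict 1), frames=[3,2]
Step 11: ref 3 → HIT, frames=[3,2]
Step 12: ref 4 → FAULT (evict 3), frames=[4,2]
Step 13: ref 2 → HIT, frames=[4,2]
Step 14: ref 1 → FAULT (evict 2), frames=[4,1]
Step 15: ref 3 → FAULT (evict 1), frames=[4,3]
Total faults: 8

Answer: 8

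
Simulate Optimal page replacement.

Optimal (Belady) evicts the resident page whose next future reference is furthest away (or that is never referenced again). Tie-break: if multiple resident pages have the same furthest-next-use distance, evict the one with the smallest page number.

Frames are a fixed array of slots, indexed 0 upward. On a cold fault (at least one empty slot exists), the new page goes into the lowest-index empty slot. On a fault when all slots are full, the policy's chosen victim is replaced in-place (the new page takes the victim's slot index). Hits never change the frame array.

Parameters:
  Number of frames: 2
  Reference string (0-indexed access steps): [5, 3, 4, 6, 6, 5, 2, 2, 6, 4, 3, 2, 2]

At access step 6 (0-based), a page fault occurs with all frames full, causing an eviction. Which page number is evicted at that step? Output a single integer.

Step 0: ref 5 -> FAULT, frames=[5,-]
Step 1: ref 3 -> FAULT, frames=[5,3]
Step 2: ref 4 -> FAULT, evict 3, frames=[5,4]
Step 3: ref 6 -> FAULT, evict 4, frames=[5,6]
Step 4: ref 6 -> HIT, frames=[5,6]
Step 5: ref 5 -> HIT, frames=[5,6]
Step 6: ref 2 -> FAULT, evict 5, frames=[2,6]
At step 6: evicted page 5

Answer: 5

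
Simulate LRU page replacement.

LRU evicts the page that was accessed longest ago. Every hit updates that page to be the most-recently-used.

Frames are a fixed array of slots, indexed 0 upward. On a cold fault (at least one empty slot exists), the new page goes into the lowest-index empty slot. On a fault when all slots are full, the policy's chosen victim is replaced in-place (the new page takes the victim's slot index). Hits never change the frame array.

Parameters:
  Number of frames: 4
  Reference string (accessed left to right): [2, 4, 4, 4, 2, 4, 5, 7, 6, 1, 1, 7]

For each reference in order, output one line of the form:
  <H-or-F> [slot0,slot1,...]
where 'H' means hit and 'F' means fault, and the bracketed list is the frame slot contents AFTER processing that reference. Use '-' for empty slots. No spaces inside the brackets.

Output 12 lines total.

F [2,-,-,-]
F [2,4,-,-]
H [2,4,-,-]
H [2,4,-,-]
H [2,4,-,-]
H [2,4,-,-]
F [2,4,5,-]
F [2,4,5,7]
F [6,4,5,7]
F [6,1,5,7]
H [6,1,5,7]
H [6,1,5,7]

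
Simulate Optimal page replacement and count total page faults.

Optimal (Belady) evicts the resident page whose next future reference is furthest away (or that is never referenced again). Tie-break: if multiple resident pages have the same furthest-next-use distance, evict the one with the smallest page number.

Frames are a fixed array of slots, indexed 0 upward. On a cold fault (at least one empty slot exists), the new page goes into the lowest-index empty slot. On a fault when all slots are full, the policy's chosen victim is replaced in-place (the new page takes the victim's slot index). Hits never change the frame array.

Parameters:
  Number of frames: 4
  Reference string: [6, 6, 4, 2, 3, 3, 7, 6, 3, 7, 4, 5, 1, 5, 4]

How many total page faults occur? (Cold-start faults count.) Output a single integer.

Answer: 7

Derivation:
Step 0: ref 6 → FAULT, frames=[6,-,-,-]
Step 1: ref 6 → HIT, frames=[6,-,-,-]
Step 2: ref 4 → FAULT, frames=[6,4,-,-]
Step 3: ref 2 → FAULT, frames=[6,4,2,-]
Step 4: ref 3 → FAULT, frames=[6,4,2,3]
Step 5: ref 3 → HIT, frames=[6,4,2,3]
Step 6: ref 7 → FAULT (evict 2), frames=[6,4,7,3]
Step 7: ref 6 → HIT, frames=[6,4,7,3]
Step 8: ref 3 → HIT, frames=[6,4,7,3]
Step 9: ref 7 → HIT, frames=[6,4,7,3]
Step 10: ref 4 → HIT, frames=[6,4,7,3]
Step 11: ref 5 → FAULT (evict 3), frames=[6,4,7,5]
Step 12: ref 1 → FAULT (evict 6), frames=[1,4,7,5]
Step 13: ref 5 → HIT, frames=[1,4,7,5]
Step 14: ref 4 → HIT, frames=[1,4,7,5]
Total faults: 7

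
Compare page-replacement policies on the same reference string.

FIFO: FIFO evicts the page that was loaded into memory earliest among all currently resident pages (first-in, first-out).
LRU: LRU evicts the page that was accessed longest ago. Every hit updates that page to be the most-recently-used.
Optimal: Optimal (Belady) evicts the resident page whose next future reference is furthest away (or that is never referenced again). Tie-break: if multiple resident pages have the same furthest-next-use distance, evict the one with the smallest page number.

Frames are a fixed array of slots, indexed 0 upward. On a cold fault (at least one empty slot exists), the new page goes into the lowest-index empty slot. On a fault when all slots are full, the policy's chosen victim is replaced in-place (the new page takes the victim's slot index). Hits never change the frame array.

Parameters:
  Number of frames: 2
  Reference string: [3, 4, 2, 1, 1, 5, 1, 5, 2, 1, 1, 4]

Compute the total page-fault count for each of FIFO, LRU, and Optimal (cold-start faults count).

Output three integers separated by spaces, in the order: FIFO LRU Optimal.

--- FIFO ---
  step 0: ref 3 -> FAULT, frames=[3,-] (faults so far: 1)
  step 1: ref 4 -> FAULT, frames=[3,4] (faults so far: 2)
  step 2: ref 2 -> FAULT, evict 3, frames=[2,4] (faults so far: 3)
  step 3: ref 1 -> FAULT, evict 4, frames=[2,1] (faults so far: 4)
  step 4: ref 1 -> HIT, frames=[2,1] (faults so far: 4)
  step 5: ref 5 -> FAULT, evict 2, frames=[5,1] (faults so far: 5)
  step 6: ref 1 -> HIT, frames=[5,1] (faults so far: 5)
  step 7: ref 5 -> HIT, frames=[5,1] (faults so far: 5)
  step 8: ref 2 -> FAULT, evict 1, frames=[5,2] (faults so far: 6)
  step 9: ref 1 -> FAULT, evict 5, frames=[1,2] (faults so far: 7)
  step 10: ref 1 -> HIT, frames=[1,2] (faults so far: 7)
  step 11: ref 4 -> FAULT, evict 2, frames=[1,4] (faults so far: 8)
  FIFO total faults: 8
--- LRU ---
  step 0: ref 3 -> FAULT, frames=[3,-] (faults so far: 1)
  step 1: ref 4 -> FAULT, frames=[3,4] (faults so far: 2)
  step 2: ref 2 -> FAULT, evict 3, frames=[2,4] (faults so far: 3)
  step 3: ref 1 -> FAULT, evict 4, frames=[2,1] (faults so far: 4)
  step 4: ref 1 -> HIT, frames=[2,1] (faults so far: 4)
  step 5: ref 5 -> FAULT, evict 2, frames=[5,1] (faults so far: 5)
  step 6: ref 1 -> HIT, frames=[5,1] (faults so far: 5)
  step 7: ref 5 -> HIT, frames=[5,1] (faults so far: 5)
  step 8: ref 2 -> FAULT, evict 1, frames=[5,2] (faults so far: 6)
  step 9: ref 1 -> FAULT, evict 5, frames=[1,2] (faults so far: 7)
  step 10: ref 1 -> HIT, frames=[1,2] (faults so far: 7)
  step 11: ref 4 -> FAULT, evict 2, frames=[1,4] (faults so far: 8)
  LRU total faults: 8
--- Optimal ---
  step 0: ref 3 -> FAULT, frames=[3,-] (faults so far: 1)
  step 1: ref 4 -> FAULT, frames=[3,4] (faults so far: 2)
  step 2: ref 2 -> FAULT, evict 3, frames=[2,4] (faults so far: 3)
  step 3: ref 1 -> FAULT, evict 4, frames=[2,1] (faults so far: 4)
  step 4: ref 1 -> HIT, frames=[2,1] (faults so far: 4)
  step 5: ref 5 -> FAULT, evict 2, frames=[5,1] (faults so far: 5)
  step 6: ref 1 -> HIT, frames=[5,1] (faults so far: 5)
  step 7: ref 5 -> HIT, frames=[5,1] (faults so far: 5)
  step 8: ref 2 -> FAULT, evict 5, frames=[2,1] (faults so far: 6)
  step 9: ref 1 -> HIT, frames=[2,1] (faults so far: 6)
  step 10: ref 1 -> HIT, frames=[2,1] (faults so far: 6)
  step 11: ref 4 -> FAULT, evict 1, frames=[2,4] (faults so far: 7)
  Optimal total faults: 7

Answer: 8 8 7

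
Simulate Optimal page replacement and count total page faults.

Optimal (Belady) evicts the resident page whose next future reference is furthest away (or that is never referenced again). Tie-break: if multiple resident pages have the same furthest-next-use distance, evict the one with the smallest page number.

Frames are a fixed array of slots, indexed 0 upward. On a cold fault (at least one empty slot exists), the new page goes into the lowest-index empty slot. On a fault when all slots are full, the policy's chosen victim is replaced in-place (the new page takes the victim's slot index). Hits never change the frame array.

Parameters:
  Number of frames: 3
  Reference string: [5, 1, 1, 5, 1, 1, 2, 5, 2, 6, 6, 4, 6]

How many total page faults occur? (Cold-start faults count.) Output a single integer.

Step 0: ref 5 → FAULT, frames=[5,-,-]
Step 1: ref 1 → FAULT, frames=[5,1,-]
Step 2: ref 1 → HIT, frames=[5,1,-]
Step 3: ref 5 → HIT, frames=[5,1,-]
Step 4: ref 1 → HIT, frames=[5,1,-]
Step 5: ref 1 → HIT, frames=[5,1,-]
Step 6: ref 2 → FAULT, frames=[5,1,2]
Step 7: ref 5 → HIT, frames=[5,1,2]
Step 8: ref 2 → HIT, frames=[5,1,2]
Step 9: ref 6 → FAULT (evict 1), frames=[5,6,2]
Step 10: ref 6 → HIT, frames=[5,6,2]
Step 11: ref 4 → FAULT (evict 2), frames=[5,6,4]
Step 12: ref 6 → HIT, frames=[5,6,4]
Total faults: 5

Answer: 5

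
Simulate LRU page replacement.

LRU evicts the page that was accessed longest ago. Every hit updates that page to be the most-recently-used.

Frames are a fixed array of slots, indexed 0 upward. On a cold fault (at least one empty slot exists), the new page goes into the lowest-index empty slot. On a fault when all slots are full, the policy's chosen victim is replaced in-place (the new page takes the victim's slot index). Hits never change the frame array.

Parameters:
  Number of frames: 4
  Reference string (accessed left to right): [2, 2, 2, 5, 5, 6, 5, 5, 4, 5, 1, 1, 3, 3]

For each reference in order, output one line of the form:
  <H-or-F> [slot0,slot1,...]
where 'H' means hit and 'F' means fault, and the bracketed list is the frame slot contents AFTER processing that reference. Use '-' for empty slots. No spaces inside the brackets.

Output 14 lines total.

F [2,-,-,-]
H [2,-,-,-]
H [2,-,-,-]
F [2,5,-,-]
H [2,5,-,-]
F [2,5,6,-]
H [2,5,6,-]
H [2,5,6,-]
F [2,5,6,4]
H [2,5,6,4]
F [1,5,6,4]
H [1,5,6,4]
F [1,5,3,4]
H [1,5,3,4]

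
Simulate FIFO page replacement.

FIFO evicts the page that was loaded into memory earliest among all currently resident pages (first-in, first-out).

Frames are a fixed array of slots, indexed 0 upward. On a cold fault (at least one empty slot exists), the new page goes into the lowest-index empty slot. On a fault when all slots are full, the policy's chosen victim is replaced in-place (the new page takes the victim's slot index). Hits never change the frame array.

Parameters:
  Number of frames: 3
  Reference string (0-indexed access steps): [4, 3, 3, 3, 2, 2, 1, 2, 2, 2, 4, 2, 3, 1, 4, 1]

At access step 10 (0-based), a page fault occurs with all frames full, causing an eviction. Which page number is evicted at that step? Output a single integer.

Step 0: ref 4 -> FAULT, frames=[4,-,-]
Step 1: ref 3 -> FAULT, frames=[4,3,-]
Step 2: ref 3 -> HIT, frames=[4,3,-]
Step 3: ref 3 -> HIT, frames=[4,3,-]
Step 4: ref 2 -> FAULT, frames=[4,3,2]
Step 5: ref 2 -> HIT, frames=[4,3,2]
Step 6: ref 1 -> FAULT, evict 4, frames=[1,3,2]
Step 7: ref 2 -> HIT, frames=[1,3,2]
Step 8: ref 2 -> HIT, frames=[1,3,2]
Step 9: ref 2 -> HIT, frames=[1,3,2]
Step 10: ref 4 -> FAULT, evict 3, frames=[1,4,2]
At step 10: evicted page 3

Answer: 3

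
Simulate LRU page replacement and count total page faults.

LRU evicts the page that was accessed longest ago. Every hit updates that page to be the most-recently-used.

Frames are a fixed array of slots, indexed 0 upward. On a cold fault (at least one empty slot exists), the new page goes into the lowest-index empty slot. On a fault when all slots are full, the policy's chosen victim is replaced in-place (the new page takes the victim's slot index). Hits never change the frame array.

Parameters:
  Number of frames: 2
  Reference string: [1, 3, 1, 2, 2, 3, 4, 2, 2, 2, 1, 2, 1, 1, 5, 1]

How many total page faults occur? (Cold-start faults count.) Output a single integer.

Step 0: ref 1 → FAULT, frames=[1,-]
Step 1: ref 3 → FAULT, frames=[1,3]
Step 2: ref 1 → HIT, frames=[1,3]
Step 3: ref 2 → FAULT (evict 3), frames=[1,2]
Step 4: ref 2 → HIT, frames=[1,2]
Step 5: ref 3 → FAULT (evict 1), frames=[3,2]
Step 6: ref 4 → FAULT (evict 2), frames=[3,4]
Step 7: ref 2 → FAULT (evict 3), frames=[2,4]
Step 8: ref 2 → HIT, frames=[2,4]
Step 9: ref 2 → HIT, frames=[2,4]
Step 10: ref 1 → FAULT (evict 4), frames=[2,1]
Step 11: ref 2 → HIT, frames=[2,1]
Step 12: ref 1 → HIT, frames=[2,1]
Step 13: ref 1 → HIT, frames=[2,1]
Step 14: ref 5 → FAULT (evict 2), frames=[5,1]
Step 15: ref 1 → HIT, frames=[5,1]
Total faults: 8

Answer: 8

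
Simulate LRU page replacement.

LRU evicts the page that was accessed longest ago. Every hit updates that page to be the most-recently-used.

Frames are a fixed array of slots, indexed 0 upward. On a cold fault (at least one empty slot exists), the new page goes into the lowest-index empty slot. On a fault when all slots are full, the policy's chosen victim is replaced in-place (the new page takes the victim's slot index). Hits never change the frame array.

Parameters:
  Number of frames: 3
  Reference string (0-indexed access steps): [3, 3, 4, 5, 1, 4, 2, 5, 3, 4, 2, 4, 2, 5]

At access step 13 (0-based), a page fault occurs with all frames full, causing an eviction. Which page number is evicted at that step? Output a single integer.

Step 0: ref 3 -> FAULT, frames=[3,-,-]
Step 1: ref 3 -> HIT, frames=[3,-,-]
Step 2: ref 4 -> FAULT, frames=[3,4,-]
Step 3: ref 5 -> FAULT, frames=[3,4,5]
Step 4: ref 1 -> FAULT, evict 3, frames=[1,4,5]
Step 5: ref 4 -> HIT, frames=[1,4,5]
Step 6: ref 2 -> FAULT, evict 5, frames=[1,4,2]
Step 7: ref 5 -> FAULT, evict 1, frames=[5,4,2]
Step 8: ref 3 -> FAULT, evict 4, frames=[5,3,2]
Step 9: ref 4 -> FAULT, evict 2, frames=[5,3,4]
Step 10: ref 2 -> FAULT, evict 5, frames=[2,3,4]
Step 11: ref 4 -> HIT, frames=[2,3,4]
Step 12: ref 2 -> HIT, frames=[2,3,4]
Step 13: ref 5 -> FAULT, evict 3, frames=[2,5,4]
At step 13: evicted page 3

Answer: 3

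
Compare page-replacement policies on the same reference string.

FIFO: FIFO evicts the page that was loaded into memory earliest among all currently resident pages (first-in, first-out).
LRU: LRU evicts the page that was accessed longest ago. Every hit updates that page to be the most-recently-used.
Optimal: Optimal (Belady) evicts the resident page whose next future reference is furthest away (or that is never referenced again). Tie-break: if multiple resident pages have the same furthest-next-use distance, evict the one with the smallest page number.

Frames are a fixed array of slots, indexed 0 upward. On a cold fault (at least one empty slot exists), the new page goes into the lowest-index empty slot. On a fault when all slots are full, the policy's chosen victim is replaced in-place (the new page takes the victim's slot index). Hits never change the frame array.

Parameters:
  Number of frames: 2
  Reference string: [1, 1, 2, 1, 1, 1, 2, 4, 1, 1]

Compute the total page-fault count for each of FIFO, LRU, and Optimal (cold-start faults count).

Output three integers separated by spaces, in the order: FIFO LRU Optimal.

--- FIFO ---
  step 0: ref 1 -> FAULT, frames=[1,-] (faults so far: 1)
  step 1: ref 1 -> HIT, frames=[1,-] (faults so far: 1)
  step 2: ref 2 -> FAULT, frames=[1,2] (faults so far: 2)
  step 3: ref 1 -> HIT, frames=[1,2] (faults so far: 2)
  step 4: ref 1 -> HIT, frames=[1,2] (faults so far: 2)
  step 5: ref 1 -> HIT, frames=[1,2] (faults so far: 2)
  step 6: ref 2 -> HIT, frames=[1,2] (faults so far: 2)
  step 7: ref 4 -> FAULT, evict 1, frames=[4,2] (faults so far: 3)
  step 8: ref 1 -> FAULT, evict 2, frames=[4,1] (faults so far: 4)
  step 9: ref 1 -> HIT, frames=[4,1] (faults so far: 4)
  FIFO total faults: 4
--- LRU ---
  step 0: ref 1 -> FAULT, frames=[1,-] (faults so far: 1)
  step 1: ref 1 -> HIT, frames=[1,-] (faults so far: 1)
  step 2: ref 2 -> FAULT, frames=[1,2] (faults so far: 2)
  step 3: ref 1 -> HIT, frames=[1,2] (faults so far: 2)
  step 4: ref 1 -> HIT, frames=[1,2] (faults so far: 2)
  step 5: ref 1 -> HIT, frames=[1,2] (faults so far: 2)
  step 6: ref 2 -> HIT, frames=[1,2] (faults so far: 2)
  step 7: ref 4 -> FAULT, evict 1, frames=[4,2] (faults so far: 3)
  step 8: ref 1 -> FAULT, evict 2, frames=[4,1] (faults so far: 4)
  step 9: ref 1 -> HIT, frames=[4,1] (faults so far: 4)
  LRU total faults: 4
--- Optimal ---
  step 0: ref 1 -> FAULT, frames=[1,-] (faults so far: 1)
  step 1: ref 1 -> HIT, frames=[1,-] (faults so far: 1)
  step 2: ref 2 -> FAULT, frames=[1,2] (faults so far: 2)
  step 3: ref 1 -> HIT, frames=[1,2] (faults so far: 2)
  step 4: ref 1 -> HIT, frames=[1,2] (faults so far: 2)
  step 5: ref 1 -> HIT, frames=[1,2] (faults so far: 2)
  step 6: ref 2 -> HIT, frames=[1,2] (faults so far: 2)
  step 7: ref 4 -> FAULT, evict 2, frames=[1,4] (faults so far: 3)
  step 8: ref 1 -> HIT, frames=[1,4] (faults so far: 3)
  step 9: ref 1 -> HIT, frames=[1,4] (faults so far: 3)
  Optimal total faults: 3

Answer: 4 4 3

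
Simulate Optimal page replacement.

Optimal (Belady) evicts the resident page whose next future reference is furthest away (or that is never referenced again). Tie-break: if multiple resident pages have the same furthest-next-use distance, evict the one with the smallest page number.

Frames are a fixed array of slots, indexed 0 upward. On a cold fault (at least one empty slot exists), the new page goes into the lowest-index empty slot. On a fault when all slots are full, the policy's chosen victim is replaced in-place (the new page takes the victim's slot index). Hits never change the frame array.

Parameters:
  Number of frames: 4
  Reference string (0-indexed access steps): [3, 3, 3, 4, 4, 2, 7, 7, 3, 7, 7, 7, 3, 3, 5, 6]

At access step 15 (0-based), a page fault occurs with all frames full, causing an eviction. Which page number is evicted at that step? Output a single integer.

Step 0: ref 3 -> FAULT, frames=[3,-,-,-]
Step 1: ref 3 -> HIT, frames=[3,-,-,-]
Step 2: ref 3 -> HIT, frames=[3,-,-,-]
Step 3: ref 4 -> FAULT, frames=[3,4,-,-]
Step 4: ref 4 -> HIT, frames=[3,4,-,-]
Step 5: ref 2 -> FAULT, frames=[3,4,2,-]
Step 6: ref 7 -> FAULT, frames=[3,4,2,7]
Step 7: ref 7 -> HIT, frames=[3,4,2,7]
Step 8: ref 3 -> HIT, frames=[3,4,2,7]
Step 9: ref 7 -> HIT, frames=[3,4,2,7]
Step 10: ref 7 -> HIT, frames=[3,4,2,7]
Step 11: ref 7 -> HIT, frames=[3,4,2,7]
Step 12: ref 3 -> HIT, frames=[3,4,2,7]
Step 13: ref 3 -> HIT, frames=[3,4,2,7]
Step 14: ref 5 -> FAULT, evict 2, frames=[3,4,5,7]
Step 15: ref 6 -> FAULT, evict 3, frames=[6,4,5,7]
At step 15: evicted page 3

Answer: 3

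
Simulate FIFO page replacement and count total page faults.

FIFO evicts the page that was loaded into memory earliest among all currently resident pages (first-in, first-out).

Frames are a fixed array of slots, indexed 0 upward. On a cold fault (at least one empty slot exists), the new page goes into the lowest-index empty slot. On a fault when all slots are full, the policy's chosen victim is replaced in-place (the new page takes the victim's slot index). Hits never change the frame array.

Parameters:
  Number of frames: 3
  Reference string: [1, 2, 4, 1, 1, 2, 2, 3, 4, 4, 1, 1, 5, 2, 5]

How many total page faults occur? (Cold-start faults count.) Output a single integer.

Answer: 7

Derivation:
Step 0: ref 1 → FAULT, frames=[1,-,-]
Step 1: ref 2 → FAULT, frames=[1,2,-]
Step 2: ref 4 → FAULT, frames=[1,2,4]
Step 3: ref 1 → HIT, frames=[1,2,4]
Step 4: ref 1 → HIT, frames=[1,2,4]
Step 5: ref 2 → HIT, frames=[1,2,4]
Step 6: ref 2 → HIT, frames=[1,2,4]
Step 7: ref 3 → FAULT (evict 1), frames=[3,2,4]
Step 8: ref 4 → HIT, frames=[3,2,4]
Step 9: ref 4 → HIT, frames=[3,2,4]
Step 10: ref 1 → FAULT (evict 2), frames=[3,1,4]
Step 11: ref 1 → HIT, frames=[3,1,4]
Step 12: ref 5 → FAULT (evict 4), frames=[3,1,5]
Step 13: ref 2 → FAULT (evict 3), frames=[2,1,5]
Step 14: ref 5 → HIT, frames=[2,1,5]
Total faults: 7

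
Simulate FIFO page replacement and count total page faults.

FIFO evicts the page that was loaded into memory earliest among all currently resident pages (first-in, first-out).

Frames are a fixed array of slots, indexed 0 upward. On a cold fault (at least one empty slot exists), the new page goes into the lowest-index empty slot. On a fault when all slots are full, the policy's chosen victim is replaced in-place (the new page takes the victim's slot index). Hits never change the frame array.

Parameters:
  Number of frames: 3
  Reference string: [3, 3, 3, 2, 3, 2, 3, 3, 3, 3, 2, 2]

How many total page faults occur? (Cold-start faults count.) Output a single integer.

Step 0: ref 3 → FAULT, frames=[3,-,-]
Step 1: ref 3 → HIT, frames=[3,-,-]
Step 2: ref 3 → HIT, frames=[3,-,-]
Step 3: ref 2 → FAULT, frames=[3,2,-]
Step 4: ref 3 → HIT, frames=[3,2,-]
Step 5: ref 2 → HIT, frames=[3,2,-]
Step 6: ref 3 → HIT, frames=[3,2,-]
Step 7: ref 3 → HIT, frames=[3,2,-]
Step 8: ref 3 → HIT, frames=[3,2,-]
Step 9: ref 3 → HIT, frames=[3,2,-]
Step 10: ref 2 → HIT, frames=[3,2,-]
Step 11: ref 2 → HIT, frames=[3,2,-]
Total faults: 2

Answer: 2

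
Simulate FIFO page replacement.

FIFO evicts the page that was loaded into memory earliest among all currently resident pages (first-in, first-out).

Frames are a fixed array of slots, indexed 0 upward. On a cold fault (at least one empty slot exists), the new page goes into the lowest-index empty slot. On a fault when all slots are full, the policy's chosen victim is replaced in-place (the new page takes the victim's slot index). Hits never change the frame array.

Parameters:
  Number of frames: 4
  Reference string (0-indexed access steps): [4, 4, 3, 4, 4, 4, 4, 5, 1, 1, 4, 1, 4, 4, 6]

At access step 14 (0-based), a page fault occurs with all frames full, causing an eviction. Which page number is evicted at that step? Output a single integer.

Answer: 4

Derivation:
Step 0: ref 4 -> FAULT, frames=[4,-,-,-]
Step 1: ref 4 -> HIT, frames=[4,-,-,-]
Step 2: ref 3 -> FAULT, frames=[4,3,-,-]
Step 3: ref 4 -> HIT, frames=[4,3,-,-]
Step 4: ref 4 -> HIT, frames=[4,3,-,-]
Step 5: ref 4 -> HIT, frames=[4,3,-,-]
Step 6: ref 4 -> HIT, frames=[4,3,-,-]
Step 7: ref 5 -> FAULT, frames=[4,3,5,-]
Step 8: ref 1 -> FAULT, frames=[4,3,5,1]
Step 9: ref 1 -> HIT, frames=[4,3,5,1]
Step 10: ref 4 -> HIT, frames=[4,3,5,1]
Step 11: ref 1 -> HIT, frames=[4,3,5,1]
Step 12: ref 4 -> HIT, frames=[4,3,5,1]
Step 13: ref 4 -> HIT, frames=[4,3,5,1]
Step 14: ref 6 -> FAULT, evict 4, frames=[6,3,5,1]
At step 14: evicted page 4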